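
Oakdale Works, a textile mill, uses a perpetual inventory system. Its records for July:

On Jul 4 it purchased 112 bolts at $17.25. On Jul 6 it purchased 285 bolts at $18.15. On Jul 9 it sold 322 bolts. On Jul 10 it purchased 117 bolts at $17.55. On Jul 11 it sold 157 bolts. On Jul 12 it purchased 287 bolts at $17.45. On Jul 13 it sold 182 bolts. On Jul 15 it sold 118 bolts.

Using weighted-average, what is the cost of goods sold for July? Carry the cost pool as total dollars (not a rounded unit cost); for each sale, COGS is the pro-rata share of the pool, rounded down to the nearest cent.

After Jul 4: 112 on hand, pool $1,932.00 (≈ $17.2500 each)
After Jul 6: 397 on hand, pool $7,104.75 (≈ $17.8961 each)
Jul 9, sell 322: 322/397 × $7,104.75 → $5,762.54
After Jul 10: 192 on hand, pool $3,395.56 (≈ $17.6852 each)
Jul 11, sell 157: 157/192 × $3,395.56 → $2,776.57
After Jul 12: 322 on hand, pool $5,627.14 (≈ $17.4756 each)
Jul 13, sell 182: 182/322 × $5,627.14 → $3,180.55
Jul 15, sell 118: 118/140 × $2,446.59 → $2,062.12
Total COGS = $5,762.54 + $2,776.57 + $3,180.55 + $2,062.12 = $13,781.78
Ending inventory (cost pool remaining) = $384.47

COGS = $13,781.78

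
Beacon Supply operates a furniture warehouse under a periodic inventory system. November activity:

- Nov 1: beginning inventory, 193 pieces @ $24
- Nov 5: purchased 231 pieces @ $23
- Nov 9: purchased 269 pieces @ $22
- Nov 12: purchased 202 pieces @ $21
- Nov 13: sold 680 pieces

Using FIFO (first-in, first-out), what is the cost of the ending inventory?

Ending inventory = $4,528

Nov 13, 680 sold [FIFO — oldest first]: 193 @ $24 + 231 @ $23 + 256 @ $22 = $15,577
Ending inventory: 13 @ $22 + 202 @ $21 = $4,528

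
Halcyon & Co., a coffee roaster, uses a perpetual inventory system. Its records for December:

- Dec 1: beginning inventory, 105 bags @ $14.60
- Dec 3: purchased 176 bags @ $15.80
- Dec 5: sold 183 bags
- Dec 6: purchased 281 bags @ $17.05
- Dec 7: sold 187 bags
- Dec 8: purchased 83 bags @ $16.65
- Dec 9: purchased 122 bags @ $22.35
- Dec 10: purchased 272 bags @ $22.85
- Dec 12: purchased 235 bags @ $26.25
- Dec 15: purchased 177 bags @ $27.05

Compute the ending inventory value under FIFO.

Dec 5, 183 sold [FIFO — oldest first]: 105 @ $14.60 + 78 @ $15.80 = $2,765.40
Dec 7, 187 sold [FIFO — oldest first]: 98 @ $15.80 + 89 @ $17.05 = $3,065.85
Total COGS = $2,765.40 + $3,065.85 = $5,831.25
Ending inventory: 192 @ $17.05 + 83 @ $16.65 + 122 @ $22.35 + 272 @ $22.85 + 235 @ $26.25 + 177 @ $27.05 = $24,554.05

Ending inventory = $24,554.05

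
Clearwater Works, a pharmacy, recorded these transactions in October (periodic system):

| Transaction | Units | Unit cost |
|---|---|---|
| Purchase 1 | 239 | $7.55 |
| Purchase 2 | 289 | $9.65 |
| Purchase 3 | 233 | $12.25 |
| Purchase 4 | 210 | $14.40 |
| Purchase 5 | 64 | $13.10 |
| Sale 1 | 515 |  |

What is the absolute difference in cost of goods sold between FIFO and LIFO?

FIFO COGS: 239 @ $7.55 + 276 @ $9.65 = $4,467.85
LIFO COGS: 64 @ $13.10 + 210 @ $14.40 + 233 @ $12.25 + 8 @ $9.65 = $6,793.85
Difference = |$4,467.85 − $6,793.85| = $2,326.00

$2,326.00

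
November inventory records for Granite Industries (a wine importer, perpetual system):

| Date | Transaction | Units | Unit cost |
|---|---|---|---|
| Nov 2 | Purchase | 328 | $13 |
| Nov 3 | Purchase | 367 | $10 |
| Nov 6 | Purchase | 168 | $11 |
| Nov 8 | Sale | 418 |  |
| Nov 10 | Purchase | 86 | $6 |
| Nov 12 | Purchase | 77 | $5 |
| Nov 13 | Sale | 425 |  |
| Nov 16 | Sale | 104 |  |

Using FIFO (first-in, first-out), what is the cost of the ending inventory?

Nov 8, 418 sold [FIFO — oldest first]: 328 @ $13 + 90 @ $10 = $5,164
Nov 13, 425 sold [FIFO — oldest first]: 277 @ $10 + 148 @ $11 = $4,398
Nov 16, 104 sold [FIFO — oldest first]: 20 @ $11 + 84 @ $6 = $724
Total COGS = $5,164 + $4,398 + $724 = $10,286
Ending inventory: 2 @ $6 + 77 @ $5 = $397

Ending inventory = $397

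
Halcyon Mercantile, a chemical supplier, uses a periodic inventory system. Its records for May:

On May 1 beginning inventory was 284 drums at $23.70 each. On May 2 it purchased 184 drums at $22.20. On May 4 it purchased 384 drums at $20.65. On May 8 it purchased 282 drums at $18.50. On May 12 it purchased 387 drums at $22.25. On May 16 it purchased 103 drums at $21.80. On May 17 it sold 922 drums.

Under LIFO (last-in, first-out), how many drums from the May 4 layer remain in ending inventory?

May 17, 922 sold [LIFO — newest first]: 103 @ $21.80 + 387 @ $22.25 + 282 @ $18.50 + 150 @ $20.65 = $19,170.65
Ending inventory: 284 @ $23.70 + 184 @ $22.20 + 234 @ $20.65 = $15,647.70

234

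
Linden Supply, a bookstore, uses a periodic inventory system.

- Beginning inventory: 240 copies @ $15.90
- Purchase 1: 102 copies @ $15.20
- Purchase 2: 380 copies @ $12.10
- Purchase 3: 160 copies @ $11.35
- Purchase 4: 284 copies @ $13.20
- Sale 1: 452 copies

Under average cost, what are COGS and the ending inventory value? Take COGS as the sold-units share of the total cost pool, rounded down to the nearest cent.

Sale 1, sell 452: 452/1166 × $15,529.20 → $6,019.89
Ending inventory (cost pool remaining) = $9,509.31

COGS = $6,019.89; ending inventory = $9,509.31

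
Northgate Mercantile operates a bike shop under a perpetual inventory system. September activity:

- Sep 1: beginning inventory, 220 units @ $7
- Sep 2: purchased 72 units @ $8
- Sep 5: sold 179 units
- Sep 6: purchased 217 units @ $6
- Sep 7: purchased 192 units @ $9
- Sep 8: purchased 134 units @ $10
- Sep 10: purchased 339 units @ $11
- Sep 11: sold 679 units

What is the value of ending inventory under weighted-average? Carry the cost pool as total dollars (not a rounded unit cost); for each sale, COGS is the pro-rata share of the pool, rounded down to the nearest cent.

Ending inventory = $2,832.21

After Sep 1: 220 on hand, pool $1,540.00 (≈ $7.0000 each)
After Sep 2: 292 on hand, pool $2,116.00 (≈ $7.2466 each)
Sep 5, sell 179: 179/292 × $2,116.00 → $1,297.13
After Sep 6: 330 on hand, pool $2,120.87 (≈ $6.4269 each)
After Sep 7: 522 on hand, pool $3,848.87 (≈ $7.3733 each)
After Sep 8: 656 on hand, pool $5,188.87 (≈ $7.9099 each)
After Sep 10: 995 on hand, pool $8,917.87 (≈ $8.9627 each)
Sep 11, sell 679: 679/995 × $8,917.87 → $6,085.66
Total COGS = $1,297.13 + $6,085.66 = $7,382.79
Ending inventory (cost pool remaining) = $2,832.21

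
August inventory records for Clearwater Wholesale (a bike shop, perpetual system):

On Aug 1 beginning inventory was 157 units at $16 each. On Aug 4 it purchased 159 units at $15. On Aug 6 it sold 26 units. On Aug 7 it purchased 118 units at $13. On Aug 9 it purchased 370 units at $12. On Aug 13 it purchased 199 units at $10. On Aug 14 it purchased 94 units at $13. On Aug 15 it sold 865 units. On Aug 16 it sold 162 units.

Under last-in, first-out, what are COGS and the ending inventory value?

COGS = $13,379; ending inventory = $704

Aug 6, 26 sold [LIFO — newest first]: 26 @ $15 = $390
Aug 15, 865 sold [LIFO — newest first]: 94 @ $13 + 199 @ $10 + 370 @ $12 + 118 @ $13 + 84 @ $15 = $10,446
Aug 16, 162 sold [LIFO — newest first]: 49 @ $15 + 113 @ $16 = $2,543
Total COGS = $390 + $10,446 + $2,543 = $13,379
Ending inventory: 44 @ $16 = $704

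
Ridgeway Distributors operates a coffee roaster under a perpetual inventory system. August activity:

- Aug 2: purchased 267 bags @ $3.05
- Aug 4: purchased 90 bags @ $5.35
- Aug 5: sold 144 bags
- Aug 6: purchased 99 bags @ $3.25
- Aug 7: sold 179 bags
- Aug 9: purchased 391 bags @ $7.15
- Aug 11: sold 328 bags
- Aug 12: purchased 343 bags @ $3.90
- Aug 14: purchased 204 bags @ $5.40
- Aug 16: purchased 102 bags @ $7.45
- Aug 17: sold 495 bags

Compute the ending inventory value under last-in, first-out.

Ending inventory = $1,456.70

Aug 5, 144 sold [LIFO — newest first]: 90 @ $5.35 + 54 @ $3.05 = $646.20
Aug 7, 179 sold [LIFO — newest first]: 99 @ $3.25 + 80 @ $3.05 = $565.75
Aug 11, 328 sold [LIFO — newest first]: 328 @ $7.15 = $2,345.20
Aug 17, 495 sold [LIFO — newest first]: 102 @ $7.45 + 204 @ $5.40 + 189 @ $3.90 = $2,598.60
Total COGS = $646.20 + $565.75 + $2,345.20 + $2,598.60 = $6,155.75
Ending inventory: 133 @ $3.05 + 63 @ $7.15 + 154 @ $3.90 = $1,456.70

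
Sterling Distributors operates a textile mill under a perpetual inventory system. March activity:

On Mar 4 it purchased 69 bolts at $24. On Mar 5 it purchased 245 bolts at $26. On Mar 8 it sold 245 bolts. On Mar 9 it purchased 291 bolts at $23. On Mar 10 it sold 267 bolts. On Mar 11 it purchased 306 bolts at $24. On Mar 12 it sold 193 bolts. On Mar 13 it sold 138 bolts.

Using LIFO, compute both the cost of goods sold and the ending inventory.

COGS = $20,431; ending inventory = $1,632

Mar 8, 245 sold [LIFO — newest first]: 245 @ $26 = $6,370
Mar 10, 267 sold [LIFO — newest first]: 267 @ $23 = $6,141
Mar 12, 193 sold [LIFO — newest first]: 193 @ $24 = $4,632
Mar 13, 138 sold [LIFO — newest first]: 113 @ $24 + 24 @ $23 + 1 @ $24 = $3,288
Total COGS = $6,370 + $6,141 + $4,632 + $3,288 = $20,431
Ending inventory: 68 @ $24 = $1,632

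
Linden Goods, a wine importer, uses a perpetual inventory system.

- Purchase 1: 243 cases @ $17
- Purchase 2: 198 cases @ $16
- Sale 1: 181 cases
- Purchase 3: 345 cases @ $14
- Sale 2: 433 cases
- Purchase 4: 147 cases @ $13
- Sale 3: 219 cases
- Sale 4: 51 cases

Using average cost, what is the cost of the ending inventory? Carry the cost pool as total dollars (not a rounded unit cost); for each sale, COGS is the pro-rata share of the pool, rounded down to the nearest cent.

After Purchase 1: 243 on hand, pool $4,131.00 (≈ $17.0000 each)
After Purchase 2: 441 on hand, pool $7,299.00 (≈ $16.5510 each)
Sale 1, sell 181: 181/441 × $7,299.00 → $2,995.73
After Purchase 3: 605 on hand, pool $9,133.27 (≈ $15.0963 each)
Sale 2, sell 433: 433/605 × $9,133.27 → $6,536.70
After Purchase 4: 319 on hand, pool $4,507.57 (≈ $14.1303 each)
Sale 3, sell 219: 219/319 × $4,507.57 → $3,094.53
Sale 4, sell 51: 51/100 × $1,413.04 → $720.65
Total COGS = $2,995.73 + $6,536.70 + $3,094.53 + $720.65 = $13,347.61
Ending inventory (cost pool remaining) = $692.39
Check: goods available $14,040.00 = COGS $13,347.61 + ending $692.39

Ending inventory = $692.39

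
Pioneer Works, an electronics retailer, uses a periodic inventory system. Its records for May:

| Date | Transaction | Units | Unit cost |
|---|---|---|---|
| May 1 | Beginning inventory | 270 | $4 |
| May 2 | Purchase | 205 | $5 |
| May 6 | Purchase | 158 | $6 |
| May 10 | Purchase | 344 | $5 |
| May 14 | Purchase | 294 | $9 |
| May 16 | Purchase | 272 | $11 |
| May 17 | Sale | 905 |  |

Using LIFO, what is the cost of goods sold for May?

May 17, 905 sold [LIFO — newest first]: 272 @ $11 + 294 @ $9 + 339 @ $5 = $7,333
Ending inventory: 270 @ $4 + 205 @ $5 + 158 @ $6 + 5 @ $5 = $3,078

COGS = $7,333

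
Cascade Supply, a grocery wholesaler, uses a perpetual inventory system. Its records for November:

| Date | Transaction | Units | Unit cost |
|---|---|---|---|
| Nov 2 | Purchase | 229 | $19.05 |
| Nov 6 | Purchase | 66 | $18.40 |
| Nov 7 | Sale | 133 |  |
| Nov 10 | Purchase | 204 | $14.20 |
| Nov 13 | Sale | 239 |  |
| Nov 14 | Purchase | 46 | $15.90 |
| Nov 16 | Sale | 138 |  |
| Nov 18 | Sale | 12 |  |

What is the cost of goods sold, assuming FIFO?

Nov 7, 133 sold [FIFO — oldest first]: 133 @ $19.05 = $2,533.65
Nov 13, 239 sold [FIFO — oldest first]: 96 @ $19.05 + 66 @ $18.40 + 77 @ $14.20 = $4,136.60
Nov 16, 138 sold [FIFO — oldest first]: 127 @ $14.20 + 11 @ $15.90 = $1,978.30
Nov 18, 12 sold [FIFO — oldest first]: 12 @ $15.90 = $190.80
Total COGS = $2,533.65 + $4,136.60 + $1,978.30 + $190.80 = $8,839.35
Ending inventory: 23 @ $15.90 = $365.70
Check: goods available $9,205.05 = COGS $8,839.35 + ending $365.70

COGS = $8,839.35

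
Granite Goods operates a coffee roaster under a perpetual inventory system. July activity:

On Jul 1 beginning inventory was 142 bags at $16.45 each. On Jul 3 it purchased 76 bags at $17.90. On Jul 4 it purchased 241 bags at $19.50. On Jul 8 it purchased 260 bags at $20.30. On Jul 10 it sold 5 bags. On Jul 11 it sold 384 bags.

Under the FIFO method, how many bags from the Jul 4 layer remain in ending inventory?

Jul 10, 5 sold [FIFO — oldest first]: 5 @ $16.45 = $82.25
Jul 11, 384 sold [FIFO — oldest first]: 137 @ $16.45 + 76 @ $17.90 + 171 @ $19.50 = $6,948.55
Total COGS = $82.25 + $6,948.55 = $7,030.80
Ending inventory: 70 @ $19.50 + 260 @ $20.30 = $6,643.00

70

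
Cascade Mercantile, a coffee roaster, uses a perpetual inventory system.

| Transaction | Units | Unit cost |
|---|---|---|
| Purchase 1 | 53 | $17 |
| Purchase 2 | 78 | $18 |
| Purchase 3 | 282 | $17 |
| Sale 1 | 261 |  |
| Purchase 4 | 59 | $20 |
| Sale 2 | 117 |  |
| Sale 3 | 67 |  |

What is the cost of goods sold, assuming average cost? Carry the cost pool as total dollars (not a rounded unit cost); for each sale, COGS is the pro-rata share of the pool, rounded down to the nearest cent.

COGS = $7,793.67

After Purchase 1: 53 on hand, pool $901.00 (≈ $17.0000 each)
After Purchase 2: 131 on hand, pool $2,305.00 (≈ $17.5954 each)
After Purchase 3: 413 on hand, pool $7,099.00 (≈ $17.1889 each)
Sale 1, sell 261: 261/413 × $7,099.00 → $4,486.29
After Purchase 4: 211 on hand, pool $3,792.71 (≈ $17.9749 each)
Sale 2, sell 117: 117/211 × $3,792.71 → $2,103.06
Sale 3, sell 67: 67/94 × $1,689.65 → $1,204.32
Total COGS = $4,486.29 + $2,103.06 + $1,204.32 = $7,793.67
Ending inventory (cost pool remaining) = $485.33
Check: goods available $8,279.00 = COGS $7,793.67 + ending $485.33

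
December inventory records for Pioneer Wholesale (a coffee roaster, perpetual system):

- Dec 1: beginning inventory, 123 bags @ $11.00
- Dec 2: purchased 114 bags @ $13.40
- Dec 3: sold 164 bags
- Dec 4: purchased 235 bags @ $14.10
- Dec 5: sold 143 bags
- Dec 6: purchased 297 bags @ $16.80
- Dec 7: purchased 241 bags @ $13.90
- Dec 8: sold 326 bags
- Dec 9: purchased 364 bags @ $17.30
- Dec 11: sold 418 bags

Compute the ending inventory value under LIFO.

Ending inventory = $4,754.60

Dec 3, 164 sold [LIFO — newest first]: 114 @ $13.40 + 50 @ $11.00 = $2,077.60
Dec 5, 143 sold [LIFO — newest first]: 143 @ $14.10 = $2,016.30
Dec 8, 326 sold [LIFO — newest first]: 241 @ $13.90 + 85 @ $16.80 = $4,777.90
Dec 11, 418 sold [LIFO — newest first]: 364 @ $17.30 + 54 @ $16.80 = $7,204.40
Total COGS = $2,077.60 + $2,016.30 + $4,777.90 + $7,204.40 = $16,076.20
Ending inventory: 73 @ $11.00 + 92 @ $14.10 + 158 @ $16.80 = $4,754.60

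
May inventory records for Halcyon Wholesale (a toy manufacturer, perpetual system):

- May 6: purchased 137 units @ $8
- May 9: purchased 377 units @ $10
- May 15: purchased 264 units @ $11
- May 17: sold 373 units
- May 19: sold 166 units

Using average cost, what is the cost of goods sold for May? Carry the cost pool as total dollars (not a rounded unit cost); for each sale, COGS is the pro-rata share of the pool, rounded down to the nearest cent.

After May 6: 137 on hand, pool $1,096.00 (≈ $8.0000 each)
After May 9: 514 on hand, pool $4,866.00 (≈ $9.4669 each)
After May 15: 778 on hand, pool $7,770.00 (≈ $9.9871 each)
May 17, sell 373: 373/778 × $7,770.00 → $3,725.20
May 19, sell 166: 166/405 × $4,044.80 → $1,657.86
Total COGS = $3,725.20 + $1,657.86 = $5,383.06
Ending inventory (cost pool remaining) = $2,386.94

COGS = $5,383.06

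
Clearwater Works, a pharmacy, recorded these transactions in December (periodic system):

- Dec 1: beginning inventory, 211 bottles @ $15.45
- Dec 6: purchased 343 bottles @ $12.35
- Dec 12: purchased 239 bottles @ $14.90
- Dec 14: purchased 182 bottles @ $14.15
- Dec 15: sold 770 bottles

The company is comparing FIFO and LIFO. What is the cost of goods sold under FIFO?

COGS = $10,714.40

FIFO COGS: 211 @ $15.45 + 343 @ $12.35 + 216 @ $14.90 = $10,714.40
LIFO COGS: 182 @ $14.15 + 239 @ $14.90 + 343 @ $12.35 + 6 @ $15.45 = $10,465.15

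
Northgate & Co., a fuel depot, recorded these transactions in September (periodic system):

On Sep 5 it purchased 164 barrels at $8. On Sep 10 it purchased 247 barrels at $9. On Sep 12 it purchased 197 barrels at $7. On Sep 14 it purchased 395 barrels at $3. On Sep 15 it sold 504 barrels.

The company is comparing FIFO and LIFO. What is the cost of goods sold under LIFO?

COGS = $1,948

FIFO COGS: 164 @ $8 + 247 @ $9 + 93 @ $7 = $4,186
LIFO COGS: 395 @ $3 + 109 @ $7 = $1,948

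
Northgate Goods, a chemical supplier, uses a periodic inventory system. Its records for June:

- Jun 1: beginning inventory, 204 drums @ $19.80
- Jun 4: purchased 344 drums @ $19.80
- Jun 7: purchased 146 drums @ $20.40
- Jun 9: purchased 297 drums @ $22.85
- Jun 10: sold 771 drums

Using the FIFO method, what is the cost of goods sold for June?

COGS = $15,588.25

Jun 10, 771 sold [FIFO — oldest first]: 204 @ $19.80 + 344 @ $19.80 + 146 @ $20.40 + 77 @ $22.85 = $15,588.25
Ending inventory: 220 @ $22.85 = $5,027.00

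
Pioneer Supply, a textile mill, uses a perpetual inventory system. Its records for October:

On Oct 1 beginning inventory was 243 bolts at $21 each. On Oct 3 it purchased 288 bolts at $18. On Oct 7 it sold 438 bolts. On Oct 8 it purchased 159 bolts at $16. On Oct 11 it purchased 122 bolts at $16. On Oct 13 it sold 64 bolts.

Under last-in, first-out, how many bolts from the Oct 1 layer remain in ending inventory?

Oct 7, 438 sold [LIFO — newest first]: 288 @ $18 + 150 @ $21 = $8,334
Oct 13, 64 sold [LIFO — newest first]: 64 @ $16 = $1,024
Total COGS = $8,334 + $1,024 = $9,358
Ending inventory: 93 @ $21 + 159 @ $16 + 58 @ $16 = $5,425
Check: goods available $14,783 = COGS $9,358 + ending $5,425

93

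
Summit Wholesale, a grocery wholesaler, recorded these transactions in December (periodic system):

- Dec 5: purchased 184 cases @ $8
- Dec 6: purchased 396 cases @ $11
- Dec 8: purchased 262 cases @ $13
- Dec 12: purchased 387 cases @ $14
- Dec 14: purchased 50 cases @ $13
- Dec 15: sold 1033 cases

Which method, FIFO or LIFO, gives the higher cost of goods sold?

LIFO

FIFO COGS: 184 @ $8 + 396 @ $11 + 262 @ $13 + 191 @ $14 = $11,908
LIFO COGS: 50 @ $13 + 387 @ $14 + 262 @ $13 + 334 @ $11 = $13,148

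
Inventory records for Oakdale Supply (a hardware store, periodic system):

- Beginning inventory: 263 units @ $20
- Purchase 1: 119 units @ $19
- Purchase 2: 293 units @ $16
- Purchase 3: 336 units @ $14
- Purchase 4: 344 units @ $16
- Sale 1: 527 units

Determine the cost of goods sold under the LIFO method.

Sale 1 (527) [LIFO — newest first]: 344 @ $16 + 183 @ $14 = $8,066
Ending inventory: 263 @ $20 + 119 @ $19 + 293 @ $16 + 153 @ $14 = $14,351
Check: goods available $22,417 = COGS $8,066 + ending $14,351

COGS = $8,066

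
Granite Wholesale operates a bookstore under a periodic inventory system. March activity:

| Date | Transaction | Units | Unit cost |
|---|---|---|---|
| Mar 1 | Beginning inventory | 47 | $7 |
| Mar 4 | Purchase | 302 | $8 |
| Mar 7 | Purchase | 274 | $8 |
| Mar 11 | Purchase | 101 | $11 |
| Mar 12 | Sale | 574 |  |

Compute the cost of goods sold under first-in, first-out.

COGS = $4,545

Mar 12, 574 sold [FIFO — oldest first]: 47 @ $7 + 302 @ $8 + 225 @ $8 = $4,545
Ending inventory: 49 @ $8 + 101 @ $11 = $1,503
Check: goods available $6,048 = COGS $4,545 + ending $1,503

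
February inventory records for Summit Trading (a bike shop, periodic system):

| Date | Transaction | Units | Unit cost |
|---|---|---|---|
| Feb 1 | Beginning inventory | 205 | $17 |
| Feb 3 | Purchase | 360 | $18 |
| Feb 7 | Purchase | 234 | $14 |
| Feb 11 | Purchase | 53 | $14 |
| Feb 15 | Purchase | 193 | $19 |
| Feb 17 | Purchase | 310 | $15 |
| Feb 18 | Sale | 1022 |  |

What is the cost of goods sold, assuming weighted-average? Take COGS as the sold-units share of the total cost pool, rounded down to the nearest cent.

COGS = $16,819.63

Feb 18, sell 1022: 1022/1355 × $22,300.00 → $16,819.63
Ending inventory (cost pool remaining) = $5,480.37
Check: goods available $22,300.00 = COGS $16,819.63 + ending $5,480.37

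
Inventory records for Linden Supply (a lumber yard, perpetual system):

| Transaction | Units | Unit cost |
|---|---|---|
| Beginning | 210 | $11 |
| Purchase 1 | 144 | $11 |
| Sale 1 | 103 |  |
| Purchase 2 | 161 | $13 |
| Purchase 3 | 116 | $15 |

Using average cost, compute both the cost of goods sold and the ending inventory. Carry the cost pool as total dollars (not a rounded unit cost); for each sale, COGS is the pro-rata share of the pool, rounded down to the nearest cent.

COGS = $1,133.00; ending inventory = $6,594.00

After Beginning: 210 on hand, pool $2,310.00 (≈ $11.0000 each)
After Purchase 1: 354 on hand, pool $3,894.00 (≈ $11.0000 each)
Sale 1, sell 103: 103/354 × $3,894.00 → $1,133.00
After Purchase 2: 412 on hand, pool $4,854.00 (≈ $11.7816 each)
After Purchase 3: 528 on hand, pool $6,594.00 (≈ $12.4886 each)
Ending inventory (cost pool remaining) = $6,594.00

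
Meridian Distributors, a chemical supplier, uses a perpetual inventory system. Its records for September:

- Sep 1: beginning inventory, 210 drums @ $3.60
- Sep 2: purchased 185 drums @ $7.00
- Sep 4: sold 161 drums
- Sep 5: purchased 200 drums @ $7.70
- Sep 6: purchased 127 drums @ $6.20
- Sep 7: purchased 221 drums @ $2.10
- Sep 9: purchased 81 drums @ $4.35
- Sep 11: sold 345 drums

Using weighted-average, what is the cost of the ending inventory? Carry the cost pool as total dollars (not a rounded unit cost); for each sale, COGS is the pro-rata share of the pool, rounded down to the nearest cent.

After Sep 1: 210 on hand, pool $756.00 (≈ $3.6000 each)
After Sep 2: 395 on hand, pool $2,051.00 (≈ $5.1924 each)
Sep 4, sell 161: 161/395 × $2,051.00 → $835.97
After Sep 5: 434 on hand, pool $2,755.03 (≈ $6.3480 each)
After Sep 6: 561 on hand, pool $3,542.43 (≈ $6.3145 each)
After Sep 7: 782 on hand, pool $4,006.53 (≈ $5.1234 each)
After Sep 9: 863 on hand, pool $4,358.88 (≈ $5.0508 each)
Sep 11, sell 345: 345/863 × $4,358.88 → $1,742.54
Total COGS = $835.97 + $1,742.54 = $2,578.51
Ending inventory (cost pool remaining) = $2,616.34

Ending inventory = $2,616.34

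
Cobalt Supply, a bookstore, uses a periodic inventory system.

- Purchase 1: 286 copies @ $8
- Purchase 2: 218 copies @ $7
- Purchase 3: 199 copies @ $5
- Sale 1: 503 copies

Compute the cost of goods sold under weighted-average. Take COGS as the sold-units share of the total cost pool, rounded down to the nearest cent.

COGS = $3,440.86

Sale 1, sell 503: 503/703 × $4,809.00 → $3,440.86
Ending inventory (cost pool remaining) = $1,368.14
Check: goods available $4,809.00 = COGS $3,440.86 + ending $1,368.14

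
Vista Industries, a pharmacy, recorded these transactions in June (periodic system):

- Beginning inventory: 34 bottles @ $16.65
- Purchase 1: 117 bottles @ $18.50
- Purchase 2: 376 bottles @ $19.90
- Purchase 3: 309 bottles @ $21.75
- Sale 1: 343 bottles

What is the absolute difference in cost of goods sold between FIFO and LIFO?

$845.95

FIFO COGS: 34 @ $16.65 + 117 @ $18.50 + 192 @ $19.90 = $6,551.40
LIFO COGS: 309 @ $21.75 + 34 @ $19.90 = $7,397.35
Difference = |$6,551.40 − $7,397.35| = $845.95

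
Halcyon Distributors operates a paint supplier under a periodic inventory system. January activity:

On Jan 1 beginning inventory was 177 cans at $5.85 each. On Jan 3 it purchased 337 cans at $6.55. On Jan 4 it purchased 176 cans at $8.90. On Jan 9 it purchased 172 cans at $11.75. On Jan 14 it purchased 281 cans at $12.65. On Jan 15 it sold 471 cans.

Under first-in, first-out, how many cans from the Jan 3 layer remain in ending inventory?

43

Jan 15, 471 sold [FIFO — oldest first]: 177 @ $5.85 + 294 @ $6.55 = $2,961.15
Ending inventory: 43 @ $6.55 + 176 @ $8.90 + 172 @ $11.75 + 281 @ $12.65 = $7,423.70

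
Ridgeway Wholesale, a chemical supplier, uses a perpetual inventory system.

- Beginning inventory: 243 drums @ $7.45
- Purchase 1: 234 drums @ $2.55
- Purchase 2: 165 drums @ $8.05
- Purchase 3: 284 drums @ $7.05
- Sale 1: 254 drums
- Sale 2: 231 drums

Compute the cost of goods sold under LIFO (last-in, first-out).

Sale 1 (254) [LIFO — newest first]: 254 @ $7.05 = $1,790.70
Sale 2 (231) [LIFO — newest first]: 30 @ $7.05 + 165 @ $8.05 + 36 @ $2.55 = $1,631.55
Total COGS = $1,790.70 + $1,631.55 = $3,422.25
Ending inventory: 243 @ $7.45 + 198 @ $2.55 = $2,315.25

COGS = $3,422.25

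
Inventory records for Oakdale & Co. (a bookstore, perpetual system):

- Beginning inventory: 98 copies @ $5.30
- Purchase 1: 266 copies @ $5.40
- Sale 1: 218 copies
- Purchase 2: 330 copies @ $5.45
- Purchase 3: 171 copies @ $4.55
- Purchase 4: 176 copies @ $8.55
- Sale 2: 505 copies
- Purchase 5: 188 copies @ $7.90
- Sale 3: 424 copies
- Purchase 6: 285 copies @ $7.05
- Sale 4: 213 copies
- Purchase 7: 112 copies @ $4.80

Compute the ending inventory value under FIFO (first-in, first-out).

Ending inventory = $1,623.30

Sale 1 (218) [FIFO — oldest first]: 98 @ $5.30 + 120 @ $5.40 = $1,167.40
Sale 2 (505) [FIFO — oldest first]: 146 @ $5.40 + 330 @ $5.45 + 29 @ $4.55 = $2,718.85
Sale 3 (424) [FIFO — oldest first]: 142 @ $4.55 + 176 @ $8.55 + 106 @ $7.90 = $2,988.30
Sale 4 (213) [FIFO — oldest first]: 82 @ $7.90 + 131 @ $7.05 = $1,571.35
Total COGS = $1,167.40 + $2,718.85 + $2,988.30 + $1,571.35 = $8,445.90
Ending inventory: 154 @ $7.05 + 112 @ $4.80 = $1,623.30
Check: goods available $10,069.20 = COGS $8,445.90 + ending $1,623.30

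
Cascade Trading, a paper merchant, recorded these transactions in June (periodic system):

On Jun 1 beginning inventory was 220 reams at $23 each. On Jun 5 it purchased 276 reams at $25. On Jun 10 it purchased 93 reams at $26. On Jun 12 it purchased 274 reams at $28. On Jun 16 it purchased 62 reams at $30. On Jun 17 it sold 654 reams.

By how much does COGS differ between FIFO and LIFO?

FIFO COGS: 220 @ $23 + 276 @ $25 + 93 @ $26 + 65 @ $28 = $16,198
LIFO COGS: 62 @ $30 + 274 @ $28 + 93 @ $26 + 225 @ $25 = $17,575
Difference = |$16,198 − $17,575| = $1,377

$1,377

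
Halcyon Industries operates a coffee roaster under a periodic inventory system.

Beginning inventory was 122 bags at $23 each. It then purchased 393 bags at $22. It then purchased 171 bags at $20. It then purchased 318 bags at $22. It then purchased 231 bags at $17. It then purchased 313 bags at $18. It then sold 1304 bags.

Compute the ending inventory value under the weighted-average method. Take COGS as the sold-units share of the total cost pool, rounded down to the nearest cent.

Ending inventory = $4,953.93

Sale 1, sell 1304: 1304/1548 × $31,429.00 → $26,475.07
Ending inventory (cost pool remaining) = $4,953.93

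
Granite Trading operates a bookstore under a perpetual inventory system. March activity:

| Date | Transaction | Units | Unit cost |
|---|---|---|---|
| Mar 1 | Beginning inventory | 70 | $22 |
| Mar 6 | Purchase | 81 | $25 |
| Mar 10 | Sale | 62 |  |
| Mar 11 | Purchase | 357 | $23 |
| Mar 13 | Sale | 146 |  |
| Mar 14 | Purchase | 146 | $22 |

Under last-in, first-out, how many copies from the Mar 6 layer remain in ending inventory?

19

Mar 10, 62 sold [LIFO — newest first]: 62 @ $25 = $1,550
Mar 13, 146 sold [LIFO — newest first]: 146 @ $23 = $3,358
Total COGS = $1,550 + $3,358 = $4,908
Ending inventory: 70 @ $22 + 19 @ $25 + 211 @ $23 + 146 @ $22 = $10,080
Check: goods available $14,988 = COGS $4,908 + ending $10,080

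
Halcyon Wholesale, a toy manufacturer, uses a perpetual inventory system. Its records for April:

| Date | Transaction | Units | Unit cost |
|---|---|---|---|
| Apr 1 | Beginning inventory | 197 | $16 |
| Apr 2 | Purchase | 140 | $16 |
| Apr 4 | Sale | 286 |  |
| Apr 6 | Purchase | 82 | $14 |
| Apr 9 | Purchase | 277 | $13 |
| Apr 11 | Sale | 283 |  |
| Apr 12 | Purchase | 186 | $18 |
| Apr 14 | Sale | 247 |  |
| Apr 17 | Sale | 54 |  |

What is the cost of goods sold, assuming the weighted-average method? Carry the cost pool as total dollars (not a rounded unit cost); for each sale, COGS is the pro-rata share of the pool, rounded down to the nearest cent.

After Apr 1: 197 on hand, pool $3,152.00 (≈ $16.0000 each)
After Apr 2: 337 on hand, pool $5,392.00 (≈ $16.0000 each)
Apr 4, sell 286: 286/337 × $5,392.00 → $4,576.00
After Apr 6: 133 on hand, pool $1,964.00 (≈ $14.7669 each)
After Apr 9: 410 on hand, pool $5,565.00 (≈ $13.5732 each)
Apr 11, sell 283: 283/410 × $5,565.00 → $3,841.20
After Apr 12: 313 on hand, pool $5,071.80 (≈ $16.2038 each)
Apr 14, sell 247: 247/313 × $5,071.80 → $4,002.34
Apr 17, sell 54: 54/66 × $1,069.46 → $875.01
Total COGS = $4,576.00 + $3,841.20 + $4,002.34 + $875.01 = $13,294.55
Ending inventory (cost pool remaining) = $194.45
Check: goods available $13,489.00 = COGS $13,294.55 + ending $194.45

COGS = $13,294.55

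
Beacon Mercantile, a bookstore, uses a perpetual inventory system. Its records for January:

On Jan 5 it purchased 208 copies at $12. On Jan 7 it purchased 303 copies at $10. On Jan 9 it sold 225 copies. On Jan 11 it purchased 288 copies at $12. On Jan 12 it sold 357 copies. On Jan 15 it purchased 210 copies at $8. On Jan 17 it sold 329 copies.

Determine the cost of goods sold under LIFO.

COGS = $9,486

Jan 9, 225 sold [LIFO — newest first]: 225 @ $10 = $2,250
Jan 12, 357 sold [LIFO — newest first]: 288 @ $12 + 69 @ $10 = $4,146
Jan 17, 329 sold [LIFO — newest first]: 210 @ $8 + 9 @ $10 + 110 @ $12 = $3,090
Total COGS = $2,250 + $4,146 + $3,090 = $9,486
Ending inventory: 98 @ $12 = $1,176
Check: goods available $10,662 = COGS $9,486 + ending $1,176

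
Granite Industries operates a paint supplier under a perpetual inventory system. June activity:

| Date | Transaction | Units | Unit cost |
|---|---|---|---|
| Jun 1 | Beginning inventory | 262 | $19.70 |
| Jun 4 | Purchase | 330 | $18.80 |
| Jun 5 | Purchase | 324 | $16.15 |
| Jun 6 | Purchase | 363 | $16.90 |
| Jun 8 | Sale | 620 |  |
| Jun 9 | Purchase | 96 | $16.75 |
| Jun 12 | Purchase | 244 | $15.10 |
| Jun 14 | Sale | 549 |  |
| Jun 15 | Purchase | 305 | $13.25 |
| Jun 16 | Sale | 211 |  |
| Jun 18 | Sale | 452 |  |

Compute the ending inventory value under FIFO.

Jun 8, 620 sold [FIFO — oldest first]: 262 @ $19.70 + 330 @ $18.80 + 28 @ $16.15 = $11,817.60
Jun 14, 549 sold [FIFO — oldest first]: 296 @ $16.15 + 253 @ $16.90 = $9,056.10
Jun 16, 211 sold [FIFO — oldest first]: 110 @ $16.90 + 96 @ $16.75 + 5 @ $15.10 = $3,542.50
Jun 18, 452 sold [FIFO — oldest first]: 239 @ $15.10 + 213 @ $13.25 = $6,431.15
Total COGS = $11,817.60 + $9,056.10 + $3,542.50 + $6,431.15 = $30,847.35
Ending inventory: 92 @ $13.25 = $1,219.00

Ending inventory = $1,219.00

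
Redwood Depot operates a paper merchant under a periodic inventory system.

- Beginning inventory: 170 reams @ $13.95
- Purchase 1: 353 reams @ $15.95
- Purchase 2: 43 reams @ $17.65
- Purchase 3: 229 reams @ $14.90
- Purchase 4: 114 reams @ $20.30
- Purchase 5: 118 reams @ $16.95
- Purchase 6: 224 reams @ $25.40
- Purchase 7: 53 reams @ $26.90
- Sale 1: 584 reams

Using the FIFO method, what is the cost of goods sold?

Sale 1 (584) [FIFO — oldest first]: 170 @ $13.95 + 353 @ $15.95 + 43 @ $17.65 + 18 @ $14.90 = $9,029.00
Ending inventory: 211 @ $14.90 + 114 @ $20.30 + 118 @ $16.95 + 224 @ $25.40 + 53 @ $26.90 = $14,573.50

COGS = $9,029.00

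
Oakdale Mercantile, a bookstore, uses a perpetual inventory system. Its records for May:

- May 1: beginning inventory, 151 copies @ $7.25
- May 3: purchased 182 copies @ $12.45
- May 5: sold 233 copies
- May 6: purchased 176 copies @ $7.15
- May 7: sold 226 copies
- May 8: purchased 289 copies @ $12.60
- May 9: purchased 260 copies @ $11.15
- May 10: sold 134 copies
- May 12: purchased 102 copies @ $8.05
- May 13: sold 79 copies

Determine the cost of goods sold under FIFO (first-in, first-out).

May 5, 233 sold [FIFO — oldest first]: 151 @ $7.25 + 82 @ $12.45 = $2,115.65
May 7, 226 sold [FIFO — oldest first]: 100 @ $12.45 + 126 @ $7.15 = $2,145.90
May 10, 134 sold [FIFO — oldest first]: 50 @ $7.15 + 84 @ $12.60 = $1,415.90
May 13, 79 sold [FIFO — oldest first]: 79 @ $12.60 = $995.40
Total COGS = $2,115.65 + $2,145.90 + $1,415.90 + $995.40 = $6,672.85
Ending inventory: 126 @ $12.60 + 260 @ $11.15 + 102 @ $8.05 = $5,307.70

COGS = $6,672.85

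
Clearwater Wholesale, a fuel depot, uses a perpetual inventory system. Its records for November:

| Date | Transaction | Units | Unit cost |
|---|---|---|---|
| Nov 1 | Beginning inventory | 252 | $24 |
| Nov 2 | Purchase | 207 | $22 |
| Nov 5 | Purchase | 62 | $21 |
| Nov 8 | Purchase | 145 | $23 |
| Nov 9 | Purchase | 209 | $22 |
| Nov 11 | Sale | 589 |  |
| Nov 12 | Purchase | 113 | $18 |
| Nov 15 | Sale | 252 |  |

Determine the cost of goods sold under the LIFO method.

COGS = $18,343

Nov 11, 589 sold [LIFO — newest first]: 209 @ $22 + 145 @ $23 + 62 @ $21 + 173 @ $22 = $13,041
Nov 15, 252 sold [LIFO — newest first]: 113 @ $18 + 34 @ $22 + 105 @ $24 = $5,302
Total COGS = $13,041 + $5,302 = $18,343
Ending inventory: 147 @ $24 = $3,528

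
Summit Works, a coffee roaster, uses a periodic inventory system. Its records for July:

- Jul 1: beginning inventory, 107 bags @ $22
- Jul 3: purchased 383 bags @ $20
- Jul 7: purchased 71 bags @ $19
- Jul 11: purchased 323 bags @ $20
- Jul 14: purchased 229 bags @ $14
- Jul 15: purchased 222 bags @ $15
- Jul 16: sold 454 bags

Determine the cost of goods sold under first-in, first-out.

COGS = $9,294

Jul 16, 454 sold [FIFO — oldest first]: 107 @ $22 + 347 @ $20 = $9,294
Ending inventory: 36 @ $20 + 71 @ $19 + 323 @ $20 + 229 @ $14 + 222 @ $15 = $15,065
Check: goods available $24,359 = COGS $9,294 + ending $15,065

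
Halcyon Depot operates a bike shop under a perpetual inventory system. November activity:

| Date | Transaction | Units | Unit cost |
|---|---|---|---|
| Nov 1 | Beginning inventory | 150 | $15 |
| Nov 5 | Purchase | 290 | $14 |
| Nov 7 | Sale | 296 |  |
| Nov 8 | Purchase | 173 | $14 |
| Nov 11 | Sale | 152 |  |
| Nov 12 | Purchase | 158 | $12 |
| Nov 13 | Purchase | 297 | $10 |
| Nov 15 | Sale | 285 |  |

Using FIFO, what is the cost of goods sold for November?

Nov 7, 296 sold [FIFO — oldest first]: 150 @ $15 + 146 @ $14 = $4,294
Nov 11, 152 sold [FIFO — oldest first]: 144 @ $14 + 8 @ $14 = $2,128
Nov 15, 285 sold [FIFO — oldest first]: 165 @ $14 + 120 @ $12 = $3,750
Total COGS = $4,294 + $2,128 + $3,750 = $10,172
Ending inventory: 38 @ $12 + 297 @ $10 = $3,426

COGS = $10,172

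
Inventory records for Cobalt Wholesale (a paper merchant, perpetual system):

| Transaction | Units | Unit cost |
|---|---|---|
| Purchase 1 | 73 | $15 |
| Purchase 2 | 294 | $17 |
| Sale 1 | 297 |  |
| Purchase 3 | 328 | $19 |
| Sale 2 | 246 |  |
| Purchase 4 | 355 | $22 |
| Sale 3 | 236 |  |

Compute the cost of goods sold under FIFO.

Sale 1 (297) [FIFO — oldest first]: 73 @ $15 + 224 @ $17 = $4,903
Sale 2 (246) [FIFO — oldest first]: 70 @ $17 + 176 @ $19 = $4,534
Sale 3 (236) [FIFO — oldest first]: 152 @ $19 + 84 @ $22 = $4,736
Total COGS = $4,903 + $4,534 + $4,736 = $14,173
Ending inventory: 271 @ $22 = $5,962

COGS = $14,173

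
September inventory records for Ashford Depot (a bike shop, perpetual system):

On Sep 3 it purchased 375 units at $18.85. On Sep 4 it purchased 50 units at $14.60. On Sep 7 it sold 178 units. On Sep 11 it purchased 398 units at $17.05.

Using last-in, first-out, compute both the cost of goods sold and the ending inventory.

COGS = $3,142.80; ending inventory = $11,441.85

Sep 7, 178 sold [LIFO — newest first]: 50 @ $14.60 + 128 @ $18.85 = $3,142.80
Ending inventory: 247 @ $18.85 + 398 @ $17.05 = $11,441.85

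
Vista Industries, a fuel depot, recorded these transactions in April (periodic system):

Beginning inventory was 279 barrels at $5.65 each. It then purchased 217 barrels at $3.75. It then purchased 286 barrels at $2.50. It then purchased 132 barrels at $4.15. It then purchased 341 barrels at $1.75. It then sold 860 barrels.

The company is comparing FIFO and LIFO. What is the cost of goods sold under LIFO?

COGS = $2,238.30

FIFO COGS: 279 @ $5.65 + 217 @ $3.75 + 286 @ $2.50 + 78 @ $4.15 = $3,428.80
LIFO COGS: 341 @ $1.75 + 132 @ $4.15 + 286 @ $2.50 + 101 @ $3.75 = $2,238.30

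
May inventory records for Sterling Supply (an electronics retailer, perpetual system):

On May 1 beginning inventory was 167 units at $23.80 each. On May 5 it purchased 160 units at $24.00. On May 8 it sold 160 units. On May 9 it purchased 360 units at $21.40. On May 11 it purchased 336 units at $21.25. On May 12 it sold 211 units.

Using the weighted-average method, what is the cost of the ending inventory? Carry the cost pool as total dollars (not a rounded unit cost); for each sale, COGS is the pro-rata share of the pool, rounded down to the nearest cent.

After May 1: 167 on hand, pool $3,974.60 (≈ $23.8000 each)
After May 5: 327 on hand, pool $7,814.60 (≈ $23.8979 each)
May 8, sell 160: 160/327 × $7,814.60 → $3,823.65
After May 9: 527 on hand, pool $11,694.95 (≈ $22.1916 each)
After May 11: 863 on hand, pool $18,834.95 (≈ $21.8250 each)
May 12, sell 211: 211/863 × $18,834.95 → $4,605.06
Total COGS = $3,823.65 + $4,605.06 = $8,428.71
Ending inventory (cost pool remaining) = $14,229.89

Ending inventory = $14,229.89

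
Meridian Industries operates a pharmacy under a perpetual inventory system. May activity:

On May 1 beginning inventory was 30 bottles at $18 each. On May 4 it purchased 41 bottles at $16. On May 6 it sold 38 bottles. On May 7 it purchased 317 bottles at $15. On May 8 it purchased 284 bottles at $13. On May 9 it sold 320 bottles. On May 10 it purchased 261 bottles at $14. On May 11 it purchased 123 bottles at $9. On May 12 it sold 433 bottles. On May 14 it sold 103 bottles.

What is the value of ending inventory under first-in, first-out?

Ending inventory = $1,653

May 6, 38 sold [FIFO — oldest first]: 30 @ $18 + 8 @ $16 = $668
May 9, 320 sold [FIFO — oldest first]: 33 @ $16 + 287 @ $15 = $4,833
May 12, 433 sold [FIFO — oldest first]: 30 @ $15 + 284 @ $13 + 119 @ $14 = $5,808
May 14, 103 sold [FIFO — oldest first]: 103 @ $14 = $1,442
Total COGS = $668 + $4,833 + $5,808 + $1,442 = $12,751
Ending inventory: 39 @ $14 + 123 @ $9 = $1,653
Check: goods available $14,404 = COGS $12,751 + ending $1,653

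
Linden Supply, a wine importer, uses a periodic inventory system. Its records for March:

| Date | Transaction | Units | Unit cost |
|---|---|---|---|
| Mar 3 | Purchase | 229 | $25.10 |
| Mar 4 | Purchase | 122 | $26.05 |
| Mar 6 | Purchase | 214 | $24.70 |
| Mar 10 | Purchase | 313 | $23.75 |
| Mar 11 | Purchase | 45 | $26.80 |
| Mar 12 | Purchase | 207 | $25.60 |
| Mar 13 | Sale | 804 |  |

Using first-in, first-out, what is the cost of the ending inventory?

Ending inventory = $8,262.70

Mar 13, 804 sold [FIFO — oldest first]: 229 @ $25.10 + 122 @ $26.05 + 214 @ $24.70 + 239 @ $23.75 = $19,888.05
Ending inventory: 74 @ $23.75 + 45 @ $26.80 + 207 @ $25.60 = $8,262.70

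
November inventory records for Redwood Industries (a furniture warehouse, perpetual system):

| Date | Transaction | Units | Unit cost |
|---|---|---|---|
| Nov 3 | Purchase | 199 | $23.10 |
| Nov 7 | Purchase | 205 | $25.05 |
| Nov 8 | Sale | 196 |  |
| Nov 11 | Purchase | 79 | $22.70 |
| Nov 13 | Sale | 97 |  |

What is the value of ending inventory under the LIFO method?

Ending inventory = $4,389.00

Nov 8, 196 sold [LIFO — newest first]: 196 @ $25.05 = $4,909.80
Nov 13, 97 sold [LIFO — newest first]: 79 @ $22.70 + 9 @ $25.05 + 9 @ $23.10 = $2,226.65
Total COGS = $4,909.80 + $2,226.65 = $7,136.45
Ending inventory: 190 @ $23.10 = $4,389.00
Check: goods available $11,525.45 = COGS $7,136.45 + ending $4,389.00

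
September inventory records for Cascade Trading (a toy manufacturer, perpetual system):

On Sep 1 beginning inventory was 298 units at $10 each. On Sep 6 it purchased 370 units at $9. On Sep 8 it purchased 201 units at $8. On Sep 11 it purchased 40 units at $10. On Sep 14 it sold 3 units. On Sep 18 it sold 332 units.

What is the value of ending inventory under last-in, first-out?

Ending inventory = $5,464

Sep 14, 3 sold [LIFO — newest first]: 3 @ $10 = $30
Sep 18, 332 sold [LIFO — newest first]: 37 @ $10 + 201 @ $8 + 94 @ $9 = $2,824
Total COGS = $30 + $2,824 = $2,854
Ending inventory: 298 @ $10 + 276 @ $9 = $5,464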